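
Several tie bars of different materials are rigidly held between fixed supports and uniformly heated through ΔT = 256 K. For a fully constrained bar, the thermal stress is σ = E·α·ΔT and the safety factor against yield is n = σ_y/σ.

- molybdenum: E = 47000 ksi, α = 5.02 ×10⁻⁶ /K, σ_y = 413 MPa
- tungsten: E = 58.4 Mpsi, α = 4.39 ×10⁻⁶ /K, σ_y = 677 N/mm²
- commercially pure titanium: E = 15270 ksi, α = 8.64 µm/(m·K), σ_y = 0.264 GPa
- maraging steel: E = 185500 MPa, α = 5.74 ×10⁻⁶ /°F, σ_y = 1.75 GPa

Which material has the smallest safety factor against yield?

Per material, after unit conversion:
  molybdenum: E = 324.1, α = 5.02, σ_y = 413.0 → σ = 416 MPa, n = 0.992
  tungsten: E = 402.7, α = 4.39, σ_y = 677.0 → σ = 453 MPa, n = 1.50
  commercially pure titanium: E = 105.3, α = 8.64, σ_y = 264.0 → σ = 233 MPa, n = 1.13
  maraging steel: E = 185.5, α = 10.3, σ_y = 1750 → σ = 491 MPa, n = 3.57
The minimum is molybdenum at n = 0.992.

molybdenum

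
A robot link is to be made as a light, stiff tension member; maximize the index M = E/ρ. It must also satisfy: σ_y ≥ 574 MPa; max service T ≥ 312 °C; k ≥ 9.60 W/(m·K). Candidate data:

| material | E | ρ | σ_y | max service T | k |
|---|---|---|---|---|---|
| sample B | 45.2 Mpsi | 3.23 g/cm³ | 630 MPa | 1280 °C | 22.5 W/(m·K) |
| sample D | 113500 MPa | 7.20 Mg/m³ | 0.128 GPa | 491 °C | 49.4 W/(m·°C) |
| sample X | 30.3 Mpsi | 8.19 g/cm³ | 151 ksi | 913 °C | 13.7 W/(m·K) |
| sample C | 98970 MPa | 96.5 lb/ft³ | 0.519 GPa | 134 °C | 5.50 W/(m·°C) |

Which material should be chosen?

Screen on constraints: σ_y ≥ 574 MPa; max service T ≥ 312 °C; k ≥ 9.60 W/(m·K). Survivors: sample B, sample X.
After converting to SI:
  sample B: E = 311.6 GPa, ρ = 3230 kg/m³
  sample X: E = 208.9 GPa, ρ = 8190 kg/m³
  sample B: M = 96.5 MN·m/kg
  sample X: M = 25.5 MN·m/kg
Sample B has the largest M.

sample B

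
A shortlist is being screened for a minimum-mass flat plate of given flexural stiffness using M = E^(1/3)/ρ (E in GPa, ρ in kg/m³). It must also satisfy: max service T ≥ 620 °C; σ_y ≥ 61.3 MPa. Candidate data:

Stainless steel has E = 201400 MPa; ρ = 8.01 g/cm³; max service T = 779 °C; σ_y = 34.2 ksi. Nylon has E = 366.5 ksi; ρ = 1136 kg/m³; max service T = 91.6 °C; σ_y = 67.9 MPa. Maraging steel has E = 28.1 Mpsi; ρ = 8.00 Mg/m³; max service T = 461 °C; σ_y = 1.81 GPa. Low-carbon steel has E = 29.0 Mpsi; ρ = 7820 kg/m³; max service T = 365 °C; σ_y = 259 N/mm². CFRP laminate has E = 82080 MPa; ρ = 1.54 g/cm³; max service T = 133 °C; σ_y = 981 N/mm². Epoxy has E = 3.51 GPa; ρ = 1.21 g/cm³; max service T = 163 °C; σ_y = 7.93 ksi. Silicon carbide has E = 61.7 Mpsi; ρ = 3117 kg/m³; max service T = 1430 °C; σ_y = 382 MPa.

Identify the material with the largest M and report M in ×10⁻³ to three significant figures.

silicon carbide, M = 2.41×10⁻³

Screen on constraints: max service T ≥ 620 °C; σ_y ≥ 61.3 MPa. Survivors: stainless steel, silicon carbide.
Normalizing units and computing the index:
  stainless steel: E = 201.4 GPa, ρ = 8010 kg/m³
  silicon carbide: E = 425.4 GPa, ρ = 3117 kg/m³
  silicon carbide: M = 2.41×10⁻³
  stainless steel: M = 0.732×10⁻³
The maximum is for silicon carbide.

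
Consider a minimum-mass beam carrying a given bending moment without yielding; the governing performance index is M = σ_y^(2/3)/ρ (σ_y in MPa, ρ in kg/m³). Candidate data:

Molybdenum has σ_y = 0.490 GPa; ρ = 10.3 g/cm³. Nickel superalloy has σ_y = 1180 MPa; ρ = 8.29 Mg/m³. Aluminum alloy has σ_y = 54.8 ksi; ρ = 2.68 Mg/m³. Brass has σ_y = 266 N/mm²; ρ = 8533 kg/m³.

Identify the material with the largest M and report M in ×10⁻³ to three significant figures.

aluminum alloy, M = 19.5×10⁻³

Normalizing units and computing the index:
  molybdenum: σ_y = 490.0 MPa, ρ = 10300 kg/m³
  nickel superalloy: σ_y = 1180 MPa, ρ = 8290 kg/m³
  aluminum alloy: σ_y = 377.8 MPa, ρ = 2680 kg/m³
  brass: σ_y = 266.0 MPa, ρ = 8533 kg/m³
  aluminum alloy: M = 19.5×10⁻³
  nickel superalloy: M = 13.5×10⁻³
  molybdenum: M = 6.03×10⁻³
  brass: M = 4.85×10⁻³
Highest index: aluminum alloy.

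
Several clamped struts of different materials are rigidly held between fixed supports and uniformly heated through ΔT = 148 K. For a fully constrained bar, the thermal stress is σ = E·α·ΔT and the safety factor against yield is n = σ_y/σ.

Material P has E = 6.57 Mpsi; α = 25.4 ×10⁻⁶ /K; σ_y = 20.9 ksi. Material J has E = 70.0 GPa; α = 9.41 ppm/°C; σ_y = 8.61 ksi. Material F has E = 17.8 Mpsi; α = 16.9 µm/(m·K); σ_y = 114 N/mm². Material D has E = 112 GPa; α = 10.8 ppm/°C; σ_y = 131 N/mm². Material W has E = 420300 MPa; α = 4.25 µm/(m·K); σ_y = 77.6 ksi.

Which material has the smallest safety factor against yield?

With everything in SI (GPa, ×10⁻⁶/K, MPa):
  material P: E = 45.30, α = 25.4, σ_y = 144.1 → σ = 170 MPa, n = 0.846
  material J: E = 70.00, α = 9.41, σ_y = 59.36 → σ = 97.5 MPa, n = 0.609
  material F: E = 122.7, α = 16.9, σ_y = 114.0 → σ = 307 MPa, n = 0.371
  material D: E = 112.0, α = 10.8, σ_y = 131.0 → σ = 179 MPa, n = 0.732
  material W: E = 420.3, α = 4.25, σ_y = 535.0 → σ = 264 MPa, n = 2.02
Smallest n: material F with n = 0.371.

material F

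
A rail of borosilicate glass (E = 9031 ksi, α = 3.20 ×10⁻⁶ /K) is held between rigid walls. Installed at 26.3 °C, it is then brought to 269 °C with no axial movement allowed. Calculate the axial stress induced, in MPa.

E = 9031 ksi = 62.27 GPa.
ΔT = 242.7 K. Constrained thermal stress σ = E·α·ΔT = 62.27×10³ MPa × 3.20×10⁻⁶ × 242.7 = 48.4 MPa (compressive).

48.4 MPa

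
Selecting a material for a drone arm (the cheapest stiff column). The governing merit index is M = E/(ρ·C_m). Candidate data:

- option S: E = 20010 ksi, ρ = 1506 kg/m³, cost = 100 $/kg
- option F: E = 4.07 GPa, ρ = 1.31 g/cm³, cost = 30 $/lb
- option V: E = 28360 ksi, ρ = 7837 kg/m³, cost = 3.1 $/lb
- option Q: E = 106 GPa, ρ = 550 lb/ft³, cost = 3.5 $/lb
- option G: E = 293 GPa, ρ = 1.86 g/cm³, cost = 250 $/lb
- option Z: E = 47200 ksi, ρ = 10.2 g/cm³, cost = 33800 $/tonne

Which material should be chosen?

After converting to SI:
  option S: E = 138.0 GPa, ρ = 1506 kg/m³, cost = 100.0 $/kg
  option F: E = 4.070 GPa, ρ = 1310 kg/m³, cost = 66.14 $/kg
  option V: E = 195.5 GPa, ρ = 7837 kg/m³, cost = 6.834 $/kg
  option Q: E = 106.0 GPa, ρ = 8810 kg/m³, cost = 7.716 $/kg
  option G: E = 293.0 GPa, ρ = 1860 kg/m³, cost = 551.1 $/kg
  option Z: E = 325.4 GPa, ρ = 10200 kg/m³, cost = 33.80 $/kg
  option V: M = 3.65 MN·m per $
  option Q: M = 1.56 MN·m per $
  option Z: M = 0.944 MN·m per $
  option S: M = 0.916 MN·m per $
  option G: M = 0.286 MN·m per $
  option F: M = 0.0470 MN·m per $
Option V has the largest M.

option V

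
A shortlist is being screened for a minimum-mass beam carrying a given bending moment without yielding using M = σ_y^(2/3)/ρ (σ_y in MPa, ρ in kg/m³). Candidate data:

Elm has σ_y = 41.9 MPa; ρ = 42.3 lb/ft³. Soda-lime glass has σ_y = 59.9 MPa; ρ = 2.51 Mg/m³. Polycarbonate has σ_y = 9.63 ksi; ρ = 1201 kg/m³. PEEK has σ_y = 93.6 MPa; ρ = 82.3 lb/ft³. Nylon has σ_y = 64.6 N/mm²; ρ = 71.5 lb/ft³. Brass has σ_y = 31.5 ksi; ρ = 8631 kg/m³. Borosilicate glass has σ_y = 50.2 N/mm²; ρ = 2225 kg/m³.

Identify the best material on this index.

elm

After converting to SI:
  elm: σ_y = 41.90 MPa, ρ = 677.6 kg/m³
  soda-lime glass: σ_y = 59.90 MPa, ρ = 2510 kg/m³
  polycarbonate: σ_y = 66.40 MPa, ρ = 1201 kg/m³
  PEEK: σ_y = 93.60 MPa, ρ = 1318 kg/m³
  nylon: σ_y = 64.60 MPa, ρ = 1145 kg/m³
  brass: σ_y = 217.2 MPa, ρ = 8631 kg/m³
  borosilicate glass: σ_y = 50.20 MPa, ρ = 2225 kg/m³
  elm: M = 17.8×10⁻³
  PEEK: M = 15.6×10⁻³
  nylon: M = 14.1×10⁻³
  polycarbonate: M = 13.7×10⁻³
  borosilicate glass: M = 6.12×10⁻³
  soda-lime glass: M = 6.10×10⁻³
  brass: M = 4.19×10⁻³
Elm ranks first.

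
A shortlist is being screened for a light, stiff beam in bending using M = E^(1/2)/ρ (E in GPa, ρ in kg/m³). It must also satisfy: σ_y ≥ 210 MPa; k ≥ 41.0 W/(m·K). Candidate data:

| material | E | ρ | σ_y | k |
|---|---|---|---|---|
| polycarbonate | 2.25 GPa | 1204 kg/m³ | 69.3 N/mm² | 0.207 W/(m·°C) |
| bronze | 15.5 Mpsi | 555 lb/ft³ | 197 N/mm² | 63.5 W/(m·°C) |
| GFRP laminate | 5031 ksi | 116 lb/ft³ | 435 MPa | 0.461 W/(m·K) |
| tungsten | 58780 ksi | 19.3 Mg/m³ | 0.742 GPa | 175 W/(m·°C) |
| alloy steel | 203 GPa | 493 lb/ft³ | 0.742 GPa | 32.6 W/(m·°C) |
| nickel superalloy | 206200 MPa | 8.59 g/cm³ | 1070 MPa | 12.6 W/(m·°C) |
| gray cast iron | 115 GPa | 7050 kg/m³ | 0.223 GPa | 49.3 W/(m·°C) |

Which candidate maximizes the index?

Screen on constraints: σ_y ≥ 210 MPa; k ≥ 41.0 W/(m·K). Survivors: tungsten, gray cast iron.
Normalizing units and computing the index:
  tungsten: E = 405.3 GPa, ρ = 19300 kg/m³
  gray cast iron: E = 115.0 GPa, ρ = 7050 kg/m³
  gray cast iron: M = 1.52×10⁻³
  tungsten: M = 1.04×10⁻³
The maximum is for gray cast iron.

gray cast iron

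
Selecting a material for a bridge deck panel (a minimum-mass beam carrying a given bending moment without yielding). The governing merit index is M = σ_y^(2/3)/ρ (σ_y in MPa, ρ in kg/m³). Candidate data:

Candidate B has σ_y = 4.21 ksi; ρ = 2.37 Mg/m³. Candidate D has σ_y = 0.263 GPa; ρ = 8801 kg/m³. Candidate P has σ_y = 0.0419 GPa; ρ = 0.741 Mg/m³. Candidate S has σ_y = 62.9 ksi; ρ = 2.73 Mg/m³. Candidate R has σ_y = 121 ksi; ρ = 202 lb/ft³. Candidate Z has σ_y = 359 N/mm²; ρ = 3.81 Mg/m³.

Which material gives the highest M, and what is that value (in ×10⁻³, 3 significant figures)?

Putting every candidate on a common basis:
  candidate B: σ_y = 29.03 MPa, ρ = 2370 kg/m³
  candidate D: σ_y = 263.0 MPa, ρ = 8801 kg/m³
  candidate P: σ_y = 41.90 MPa, ρ = 741.0 kg/m³
  candidate S: σ_y = 433.7 MPa, ρ = 2730 kg/m³
  candidate R: σ_y = 834.3 MPa, ρ = 3236 kg/m³
  candidate Z: σ_y = 359.0 MPa, ρ = 3810 kg/m³
  candidate R: M = 27.4×10⁻³
  candidate S: M = 21.0×10⁻³
  candidate P: M = 16.3×10⁻³
  candidate Z: M = 13.3×10⁻³
  candidate D: M = 4.66×10⁻³
  candidate B: M = 3.99×10⁻³
Highest index: candidate R.

candidate R, M = 27.4×10⁻³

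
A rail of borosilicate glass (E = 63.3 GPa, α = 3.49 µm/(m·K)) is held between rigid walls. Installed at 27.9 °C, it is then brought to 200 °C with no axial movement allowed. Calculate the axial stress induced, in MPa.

38.0 MPa

ΔT = 172.1 K. Constrained thermal stress σ = E·α·ΔT = 63.30×10³ MPa × 3.49×10⁻⁶ × 172.1 = 38.0 MPa (compressive).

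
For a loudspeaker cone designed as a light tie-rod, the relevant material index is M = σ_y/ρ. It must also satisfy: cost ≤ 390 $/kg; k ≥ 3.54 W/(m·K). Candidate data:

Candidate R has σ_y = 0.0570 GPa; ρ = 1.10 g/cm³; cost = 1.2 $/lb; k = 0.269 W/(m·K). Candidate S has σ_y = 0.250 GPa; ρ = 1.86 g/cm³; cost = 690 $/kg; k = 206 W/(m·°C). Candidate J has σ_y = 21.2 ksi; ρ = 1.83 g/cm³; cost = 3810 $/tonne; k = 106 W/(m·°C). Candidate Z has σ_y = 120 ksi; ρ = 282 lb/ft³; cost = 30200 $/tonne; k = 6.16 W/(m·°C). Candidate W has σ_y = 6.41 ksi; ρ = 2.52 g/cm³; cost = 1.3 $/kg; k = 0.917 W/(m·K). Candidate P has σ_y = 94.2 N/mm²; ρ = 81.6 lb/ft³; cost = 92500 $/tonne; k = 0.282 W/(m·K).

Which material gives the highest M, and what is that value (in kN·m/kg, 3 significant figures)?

Screen on constraints: cost ≤ 390 $/kg; k ≥ 3.54 W/(m·K). Survivors: candidate J, candidate Z.
Putting every candidate on a common basis:
  candidate J: σ_y = 146.2 MPa, ρ = 1830 kg/m³
  candidate Z: σ_y = 827.4 MPa, ρ = 4517 kg/m³
  candidate Z: M = 183 kN·m/kg
  candidate J: M = 79.9 kN·m/kg
The maximum is for candidate Z.

candidate Z, M = 183 kN·m/kg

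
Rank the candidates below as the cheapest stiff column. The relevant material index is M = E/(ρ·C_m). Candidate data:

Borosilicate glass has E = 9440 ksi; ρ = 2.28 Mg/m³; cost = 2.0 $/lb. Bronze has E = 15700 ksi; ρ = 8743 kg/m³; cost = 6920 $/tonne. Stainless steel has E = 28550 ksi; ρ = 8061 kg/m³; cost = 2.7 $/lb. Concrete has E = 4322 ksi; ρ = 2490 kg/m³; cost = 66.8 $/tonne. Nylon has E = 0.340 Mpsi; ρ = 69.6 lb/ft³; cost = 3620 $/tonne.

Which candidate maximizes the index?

After converting to SI:
  borosilicate glass: E = 65.09 GPa, ρ = 2280 kg/m³, cost = 4.409 $/kg
  bronze: E = 108.2 GPa, ρ = 8743 kg/m³, cost = 6.920 $/kg
  stainless steel: E = 196.8 GPa, ρ = 8061 kg/m³, cost = 5.952 $/kg
  concrete: E = 29.80 GPa, ρ = 2490 kg/m³, cost = 0.06680 $/kg
  nylon: E = 2.344 GPa, ρ = 1115 kg/m³, cost = 3.620 $/kg
  concrete: M = 179 MN·m per $
  borosilicate glass: M = 6.47 MN·m per $
  stainless steel: M = 4.10 MN·m per $
  bronze: M = 1.79 MN·m per $
  nylon: M = 0.581 MN·m per $
Highest index: concrete.

concrete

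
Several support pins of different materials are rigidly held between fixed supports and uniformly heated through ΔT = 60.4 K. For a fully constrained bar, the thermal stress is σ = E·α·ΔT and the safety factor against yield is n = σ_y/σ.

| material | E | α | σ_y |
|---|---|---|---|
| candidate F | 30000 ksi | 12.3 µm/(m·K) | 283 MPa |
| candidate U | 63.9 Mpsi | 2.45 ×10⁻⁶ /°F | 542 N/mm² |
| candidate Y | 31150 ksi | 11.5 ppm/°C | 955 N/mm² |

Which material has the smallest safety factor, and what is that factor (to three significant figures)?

candidate F, n = 1.84

Per material, after unit conversion:
  candidate F: E = 206.8, α = 12.3, σ_y = 283.0 → σ = 154 MPa, n = 1.84
  candidate U: E = 440.6, α = 4.41, σ_y = 542.0 → σ = 117 MPa, n = 4.62
  candidate Y: E = 214.8, α = 11.5, σ_y = 955.0 → σ = 149 MPa, n = 6.40
Smallest n: candidate F with n = 1.84.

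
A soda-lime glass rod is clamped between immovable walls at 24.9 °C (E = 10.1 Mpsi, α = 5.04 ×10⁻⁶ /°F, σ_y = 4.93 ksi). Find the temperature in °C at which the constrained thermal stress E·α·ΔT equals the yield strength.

E = 10.1 Mpsi = 69.64 GPa.
α = 5.04×10⁻⁶/°F × 9/5 = 9.07×10⁻⁶/K.
σ_y = 4.93 ksi = 33.99 MPa.
E·α·ΔT = 33.99 MPa ⇒ ΔT = 33.99 / (69.64×10³ × 9.07×10⁻⁶) = 53.80 K.
T = 24.9 + 53.80 = 78.70 °C.

78.7 °C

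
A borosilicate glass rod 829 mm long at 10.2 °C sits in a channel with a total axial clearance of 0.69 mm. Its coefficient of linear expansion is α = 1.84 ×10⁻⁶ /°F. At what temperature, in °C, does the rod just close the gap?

262 °C

α = 1.84×10⁻⁶/°F × 9/5 = 3.31×10⁻⁶/K.
α·L₀·ΔT = 0.69 mm ⇒ ΔT = 0.69 / (3.31×10⁻⁶ × 829.0) = 251.3 K.
T = 10.2 + 251.3 = 261.5 °C.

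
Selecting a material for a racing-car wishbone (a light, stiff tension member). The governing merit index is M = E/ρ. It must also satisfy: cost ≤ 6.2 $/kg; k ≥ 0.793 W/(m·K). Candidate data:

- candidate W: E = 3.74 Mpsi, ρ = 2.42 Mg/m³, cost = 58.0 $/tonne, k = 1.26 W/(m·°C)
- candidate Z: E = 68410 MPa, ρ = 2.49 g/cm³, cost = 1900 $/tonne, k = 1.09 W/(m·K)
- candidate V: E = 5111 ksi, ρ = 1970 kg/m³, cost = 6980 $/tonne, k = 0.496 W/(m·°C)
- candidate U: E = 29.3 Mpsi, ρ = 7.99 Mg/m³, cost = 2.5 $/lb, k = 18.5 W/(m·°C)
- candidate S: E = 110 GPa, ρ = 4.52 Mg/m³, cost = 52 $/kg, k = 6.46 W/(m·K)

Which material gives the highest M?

candidate Z

Screen on constraints: cost ≤ 6.2 $/kg; k ≥ 0.793 W/(m·K). Survivors: candidate W, candidate Z, candidate U.
In SI units:
  candidate W: E = 25.79 GPa, ρ = 2420 kg/m³
  candidate Z: E = 68.41 GPa, ρ = 2490 kg/m³
  candidate U: E = 202.0 GPa, ρ = 7990 kg/m³
  candidate Z: M = 27.5 MN·m/kg
  candidate U: M = 25.3 MN·m/kg
  candidate W: M = 10.7 MN·m/kg
Highest index: candidate Z.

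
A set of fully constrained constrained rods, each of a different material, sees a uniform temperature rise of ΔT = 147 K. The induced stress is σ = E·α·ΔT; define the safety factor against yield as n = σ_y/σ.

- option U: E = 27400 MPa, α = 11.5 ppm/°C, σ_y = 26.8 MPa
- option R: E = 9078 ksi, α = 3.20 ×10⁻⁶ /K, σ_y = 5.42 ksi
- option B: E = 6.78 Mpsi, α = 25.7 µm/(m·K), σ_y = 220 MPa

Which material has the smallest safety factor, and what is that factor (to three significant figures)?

option U, n = 0.579

Per material, after unit conversion:
  option U: E = 27.40, α = 11.5, σ_y = 26.80 → σ = 46.3 MPa, n = 0.579
  option R: E = 62.59, α = 3.20, σ_y = 37.37 → σ = 29.4 MPa, n = 1.27
  option B: E = 46.75, α = 25.7, σ_y = 220.0 → σ = 177 MPa, n = 1.25
The minimum is option U at n = 0.579.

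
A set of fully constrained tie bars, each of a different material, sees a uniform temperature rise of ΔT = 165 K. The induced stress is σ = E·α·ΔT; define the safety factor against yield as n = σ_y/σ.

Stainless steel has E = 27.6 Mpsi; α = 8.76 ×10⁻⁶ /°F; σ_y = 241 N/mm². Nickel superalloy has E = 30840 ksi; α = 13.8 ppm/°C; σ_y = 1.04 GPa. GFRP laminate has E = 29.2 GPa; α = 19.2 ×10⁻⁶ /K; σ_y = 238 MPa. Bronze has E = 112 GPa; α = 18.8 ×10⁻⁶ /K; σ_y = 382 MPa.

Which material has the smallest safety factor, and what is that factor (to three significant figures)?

Converting E to GPa, α to ×10⁻⁶/K, σ_y to MPa, then σ and n for each:
  stainless steel: E = 190.3, α = 15.8, σ_y = 241.0 → σ = 495 MPa, n = 0.487
  nickel superalloy: E = 212.6, α = 13.8, σ_y = 1040 → σ = 484 MPa, n = 2.15
  GFRP laminate: E = 29.20, α = 19.2, σ_y = 238.0 → σ = 92.5 MPa, n = 2.57
  bronze: E = 112.0, α = 18.8, σ_y = 382.0 → σ = 347 MPa, n = 1.10
The minimum is stainless steel at n = 0.487.

stainless steel, n = 0.487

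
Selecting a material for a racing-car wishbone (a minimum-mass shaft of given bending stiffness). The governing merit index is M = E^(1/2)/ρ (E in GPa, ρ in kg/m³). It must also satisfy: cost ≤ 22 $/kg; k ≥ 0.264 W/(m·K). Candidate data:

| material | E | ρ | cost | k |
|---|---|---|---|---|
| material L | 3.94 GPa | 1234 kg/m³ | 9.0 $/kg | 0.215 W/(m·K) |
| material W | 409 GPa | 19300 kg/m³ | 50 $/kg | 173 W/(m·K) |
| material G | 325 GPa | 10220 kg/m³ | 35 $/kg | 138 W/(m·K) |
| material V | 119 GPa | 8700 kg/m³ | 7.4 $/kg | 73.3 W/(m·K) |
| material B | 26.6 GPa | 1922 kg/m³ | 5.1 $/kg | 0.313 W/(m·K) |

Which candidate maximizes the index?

Screen on constraints: cost ≤ 22 $/kg; k ≥ 0.264 W/(m·K). Survivors: material V, material B.
Evaluate M for each candidate:
  material B: M = 2.68×10⁻³
  material V: M = 1.25×10⁻³
Highest index: material B.

material B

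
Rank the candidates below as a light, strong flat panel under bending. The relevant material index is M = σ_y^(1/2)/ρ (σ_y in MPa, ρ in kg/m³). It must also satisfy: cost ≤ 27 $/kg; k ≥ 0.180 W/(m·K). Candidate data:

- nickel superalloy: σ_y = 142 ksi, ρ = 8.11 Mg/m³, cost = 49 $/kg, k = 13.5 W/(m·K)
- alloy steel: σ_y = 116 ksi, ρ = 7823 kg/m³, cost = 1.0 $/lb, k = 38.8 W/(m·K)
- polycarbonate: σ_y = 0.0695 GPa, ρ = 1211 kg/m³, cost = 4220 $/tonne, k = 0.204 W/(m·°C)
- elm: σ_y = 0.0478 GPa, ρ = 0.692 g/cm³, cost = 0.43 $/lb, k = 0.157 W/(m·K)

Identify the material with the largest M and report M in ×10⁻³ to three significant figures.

Screen on constraints: cost ≤ 27 $/kg; k ≥ 0.180 W/(m·K). Survivors: alloy steel, polycarbonate.
Convert each candidate to consistent units, then evaluate M:
  alloy steel: σ_y = 799.8 MPa, ρ = 7823 kg/m³
  polycarbonate: σ_y = 69.50 MPa, ρ = 1211 kg/m³
  polycarbonate: M = 6.88×10⁻³
  alloy steel: M = 3.62×10⁻³
Polycarbonate ranks first.

polycarbonate, M = 6.88×10⁻³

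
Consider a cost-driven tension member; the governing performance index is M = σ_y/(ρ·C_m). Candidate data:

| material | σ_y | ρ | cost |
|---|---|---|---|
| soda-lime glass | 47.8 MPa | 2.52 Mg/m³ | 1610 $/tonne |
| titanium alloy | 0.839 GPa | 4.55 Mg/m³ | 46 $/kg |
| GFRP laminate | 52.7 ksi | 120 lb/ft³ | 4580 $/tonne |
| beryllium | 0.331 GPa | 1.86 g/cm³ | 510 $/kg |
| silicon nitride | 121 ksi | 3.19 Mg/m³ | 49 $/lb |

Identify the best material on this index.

GFRP laminate

Putting every candidate on a common basis:
  soda-lime glass: σ_y = 47.80 MPa, ρ = 2520 kg/m³, cost = 1.610 $/kg
  titanium alloy: σ_y = 839.0 MPa, ρ = 4550 kg/m³, cost = 46.00 $/kg
  GFRP laminate: σ_y = 363.4 MPa, ρ = 1922 kg/m³, cost = 4.580 $/kg
  beryllium: σ_y = 331.0 MPa, ρ = 1860 kg/m³, cost = 510.0 $/kg
  silicon nitride: σ_y = 834.3 MPa, ρ = 3190 kg/m³, cost = 108.0 $/kg
  GFRP laminate: M = 41.3 kN·m per $
  soda-lime glass: M = 11.8 kN·m per $
  titanium alloy: M = 4.01 kN·m per $
  silicon nitride: M = 2.42 kN·m per $
  beryllium: M = 0.349 kN·m per $
GFRP laminate ranks first.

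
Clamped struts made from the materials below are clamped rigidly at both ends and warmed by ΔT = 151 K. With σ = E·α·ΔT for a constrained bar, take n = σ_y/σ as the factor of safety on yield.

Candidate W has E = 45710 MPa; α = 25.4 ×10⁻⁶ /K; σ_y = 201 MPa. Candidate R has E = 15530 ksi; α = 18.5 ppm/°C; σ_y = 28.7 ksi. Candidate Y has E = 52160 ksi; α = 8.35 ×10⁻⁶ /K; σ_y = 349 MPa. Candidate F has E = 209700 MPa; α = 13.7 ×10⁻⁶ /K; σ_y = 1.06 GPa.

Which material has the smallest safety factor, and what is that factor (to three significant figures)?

candidate R, n = 0.662

In consistent units (E in GPa, α in ×10⁻⁶/K, σ_y in MPa):
  candidate W: E = 45.71, α = 25.4, σ_y = 201.0 → σ = 175 MPa, n = 1.15
  candidate R: E = 107.1, α = 18.5, σ_y = 197.9 → σ = 299 MPa, n = 0.662
  candidate Y: E = 359.6, α = 8.35, σ_y = 349.0 → σ = 453 MPa, n = 0.770
  candidate F: E = 209.7, α = 13.7, σ_y = 1060 → σ = 434 MPa, n = 2.44
Smallest n: candidate R with n = 0.662.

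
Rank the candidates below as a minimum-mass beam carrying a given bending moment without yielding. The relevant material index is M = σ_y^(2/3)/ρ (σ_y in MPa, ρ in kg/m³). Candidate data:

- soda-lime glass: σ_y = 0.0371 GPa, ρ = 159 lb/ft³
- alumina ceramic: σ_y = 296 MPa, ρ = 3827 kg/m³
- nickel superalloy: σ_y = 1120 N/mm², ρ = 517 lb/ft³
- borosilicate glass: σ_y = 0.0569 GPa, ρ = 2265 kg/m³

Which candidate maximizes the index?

nickel superalloy

In SI units:
  soda-lime glass: σ_y = 37.10 MPa, ρ = 2547 kg/m³
  alumina ceramic: σ_y = 296.0 MPa, ρ = 3827 kg/m³
  nickel superalloy: σ_y = 1120 MPa, ρ = 8282 kg/m³
  borosilicate glass: σ_y = 56.90 MPa, ρ = 2265 kg/m³
  nickel superalloy: M = 13.0×10⁻³
  alumina ceramic: M = 11.6×10⁻³
  borosilicate glass: M = 6.53×10⁻³
  soda-lime glass: M = 4.37×10⁻³
Highest index: nickel superalloy.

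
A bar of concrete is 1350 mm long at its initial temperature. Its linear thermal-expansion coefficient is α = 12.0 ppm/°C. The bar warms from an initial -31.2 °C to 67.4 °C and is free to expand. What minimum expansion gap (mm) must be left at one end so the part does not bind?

1.60 mm

ΔT = 67.4 − (-31.2) = 98.60 K.
ΔL = α·L₀·ΔT = 12.0×10⁻⁶ × 1350 mm × 98.60 K = 1.60 mm.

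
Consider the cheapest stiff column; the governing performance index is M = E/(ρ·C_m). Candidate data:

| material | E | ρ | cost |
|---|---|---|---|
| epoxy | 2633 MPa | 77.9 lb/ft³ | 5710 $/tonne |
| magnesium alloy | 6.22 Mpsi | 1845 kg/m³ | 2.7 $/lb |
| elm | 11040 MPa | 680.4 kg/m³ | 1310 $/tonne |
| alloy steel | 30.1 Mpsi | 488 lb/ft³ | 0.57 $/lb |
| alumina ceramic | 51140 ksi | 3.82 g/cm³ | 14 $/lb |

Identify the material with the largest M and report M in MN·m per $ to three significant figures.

alloy steel, M = 21.1 MN·m per $

Putting every candidate on a common basis:
  epoxy: E = 2.633 GPa, ρ = 1248 kg/m³, cost = 5.710 $/kg
  magnesium alloy: E = 42.89 GPa, ρ = 1845 kg/m³, cost = 5.952 $/kg
  elm: E = 11.04 GPa, ρ = 680.4 kg/m³, cost = 1.310 $/kg
  alloy steel: E = 207.5 GPa, ρ = 7817 kg/m³, cost = 1.257 $/kg
  alumina ceramic: E = 352.6 GPa, ρ = 3820 kg/m³, cost = 30.86 $/kg
  alloy steel: M = 21.1 MN·m per $
  elm: M = 12.4 MN·m per $
  magnesium alloy: M = 3.91 MN·m per $
  alumina ceramic: M = 2.99 MN·m per $
  epoxy: M = 0.370 MN·m per $
Alloy steel has the largest M.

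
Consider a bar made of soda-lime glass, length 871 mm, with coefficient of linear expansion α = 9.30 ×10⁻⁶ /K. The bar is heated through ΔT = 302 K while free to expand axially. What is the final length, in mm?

ΔL = α·L₀·ΔT = 9.30×10⁻⁶ × 871 mm × 302.0 K = 2.45 mm.
L = L₀ + ΔL = 871 + 2.45 = 873.45 mm.

873.45 mm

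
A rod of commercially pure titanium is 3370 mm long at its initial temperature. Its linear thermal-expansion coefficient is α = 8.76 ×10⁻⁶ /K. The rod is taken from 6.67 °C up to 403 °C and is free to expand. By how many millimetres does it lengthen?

11.7 mm

ΔT = 403 − 6.67 = 396.3 K.
ΔL = α·L₀·ΔT = 8.76×10⁻⁶ × 3370 mm × 396.3 K = 11.7 mm.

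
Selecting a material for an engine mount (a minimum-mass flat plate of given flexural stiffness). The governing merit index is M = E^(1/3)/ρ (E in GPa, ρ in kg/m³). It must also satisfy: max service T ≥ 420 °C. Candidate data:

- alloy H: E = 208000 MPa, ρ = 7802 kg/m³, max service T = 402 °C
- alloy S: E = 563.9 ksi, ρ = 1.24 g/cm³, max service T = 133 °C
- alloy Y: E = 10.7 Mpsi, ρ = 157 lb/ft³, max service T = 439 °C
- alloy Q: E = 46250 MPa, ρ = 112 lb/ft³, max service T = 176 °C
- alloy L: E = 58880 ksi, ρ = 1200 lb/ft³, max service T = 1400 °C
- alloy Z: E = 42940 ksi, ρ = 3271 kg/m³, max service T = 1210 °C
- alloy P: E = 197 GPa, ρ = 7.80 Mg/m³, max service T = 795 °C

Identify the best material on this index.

Screen on constraints: max service T ≥ 420 °C. Survivors: alloy Y, alloy L, alloy Z, alloy P.
Normalizing units and computing the index:
  alloy Y: E = 73.77 GPa, ρ = 2515 kg/m³
  alloy L: E = 406.0 GPa, ρ = 19220 kg/m³
  alloy Z: E = 296.1 GPa, ρ = 3271 kg/m³
  alloy P: E = 197.0 GPa, ρ = 7800 kg/m³
  alloy Z: M = 2.04×10⁻³
  alloy Y: M = 1.67×10⁻³
  alloy P: M = 0.746×10⁻³
  alloy L: M = 0.385×10⁻³
The maximum is for alloy Z.

alloy Z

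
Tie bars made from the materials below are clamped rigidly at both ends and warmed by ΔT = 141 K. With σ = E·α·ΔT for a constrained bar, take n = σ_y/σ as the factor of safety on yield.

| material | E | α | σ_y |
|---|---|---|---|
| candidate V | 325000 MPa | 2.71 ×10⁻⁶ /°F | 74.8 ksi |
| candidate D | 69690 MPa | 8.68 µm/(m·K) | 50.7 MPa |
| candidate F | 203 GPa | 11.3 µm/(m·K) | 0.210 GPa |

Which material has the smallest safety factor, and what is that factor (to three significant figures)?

Converting E to GPa, α to ×10⁻⁶/K, σ_y to MPa, then σ and n for each:
  candidate V: E = 325.0, α = 4.88, σ_y = 515.7 → σ = 224 MPa, n = 2.31
  candidate D: E = 69.69, α = 8.68, σ_y = 50.70 → σ = 85.3 MPa, n = 0.594
  candidate F: E = 203.0, α = 11.3, σ_y = 210.0 → σ = 323 MPa, n = 0.649
Smallest n: candidate D with n = 0.594.

candidate D, n = 0.594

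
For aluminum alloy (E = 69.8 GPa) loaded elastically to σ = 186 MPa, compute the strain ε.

2.66×10⁻³

ε = σ/E = 186 / 69800 = 2.66×10⁻³.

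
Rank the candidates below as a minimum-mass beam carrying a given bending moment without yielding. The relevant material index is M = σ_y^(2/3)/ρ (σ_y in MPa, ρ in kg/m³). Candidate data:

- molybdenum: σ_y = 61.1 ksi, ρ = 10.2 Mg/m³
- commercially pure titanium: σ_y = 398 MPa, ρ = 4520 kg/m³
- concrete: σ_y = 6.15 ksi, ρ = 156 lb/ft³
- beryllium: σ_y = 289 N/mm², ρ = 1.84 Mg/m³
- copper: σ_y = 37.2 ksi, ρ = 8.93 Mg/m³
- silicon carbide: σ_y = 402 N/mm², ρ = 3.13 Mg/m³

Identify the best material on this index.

beryllium

In SI units:
  molybdenum: σ_y = 421.3 MPa, ρ = 10200 kg/m³
  commercially pure titanium: σ_y = 398.0 MPa, ρ = 4520 kg/m³
  concrete: σ_y = 42.40 MPa, ρ = 2499 kg/m³
  beryllium: σ_y = 289.0 MPa, ρ = 1840 kg/m³
  copper: σ_y = 256.5 MPa, ρ = 8930 kg/m³
  silicon carbide: σ_y = 402.0 MPa, ρ = 3130 kg/m³
  beryllium: M = 23.8×10⁻³
  silicon carbide: M = 17.4×10⁻³
  commercially pure titanium: M = 12.0×10⁻³
  molybdenum: M = 5.51×10⁻³
  concrete: M = 4.87×10⁻³
  copper: M = 4.52×10⁻³
The maximum is for beryllium.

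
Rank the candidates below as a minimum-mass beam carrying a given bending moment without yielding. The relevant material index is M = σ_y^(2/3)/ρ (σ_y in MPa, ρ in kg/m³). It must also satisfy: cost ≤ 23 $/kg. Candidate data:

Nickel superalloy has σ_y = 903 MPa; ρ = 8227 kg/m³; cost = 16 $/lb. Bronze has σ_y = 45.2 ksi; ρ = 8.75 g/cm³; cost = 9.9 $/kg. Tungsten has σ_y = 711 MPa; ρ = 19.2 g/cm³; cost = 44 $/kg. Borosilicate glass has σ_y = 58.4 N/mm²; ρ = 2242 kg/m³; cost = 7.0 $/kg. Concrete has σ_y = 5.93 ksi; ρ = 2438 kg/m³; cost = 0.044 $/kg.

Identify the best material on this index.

Screen on constraints: cost ≤ 23 $/kg. Survivors: bronze, borosilicate glass, concrete.
Convert each candidate to consistent units, then evaluate M:
  bronze: σ_y = 311.6 MPa, ρ = 8750 kg/m³
  borosilicate glass: σ_y = 58.40 MPa, ρ = 2242 kg/m³
  concrete: σ_y = 40.89 MPa, ρ = 2438 kg/m³
  borosilicate glass: M = 6.71×10⁻³
  bronze: M = 5.25×10⁻³
  concrete: M = 4.87×10⁻³
Borosilicate glass has the largest M.

borosilicate glass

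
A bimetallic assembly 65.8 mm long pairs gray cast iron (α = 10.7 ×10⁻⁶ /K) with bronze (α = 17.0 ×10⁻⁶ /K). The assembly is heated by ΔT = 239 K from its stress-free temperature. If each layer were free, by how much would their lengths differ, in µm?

99.1 µm

Δα = |10.7 − 17.0|×10⁻⁶/K = 6.30×10⁻⁶/K.
ΔL_mismatch = Δα·L·ΔT = 6.30×10⁻⁶ × 65.8 mm × 239.0 K = 99.1 µm.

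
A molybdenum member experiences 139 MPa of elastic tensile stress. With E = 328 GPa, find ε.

4.24×10⁻⁴

ε = σ/E = 139 / 328000 = 4.24×10⁻⁴.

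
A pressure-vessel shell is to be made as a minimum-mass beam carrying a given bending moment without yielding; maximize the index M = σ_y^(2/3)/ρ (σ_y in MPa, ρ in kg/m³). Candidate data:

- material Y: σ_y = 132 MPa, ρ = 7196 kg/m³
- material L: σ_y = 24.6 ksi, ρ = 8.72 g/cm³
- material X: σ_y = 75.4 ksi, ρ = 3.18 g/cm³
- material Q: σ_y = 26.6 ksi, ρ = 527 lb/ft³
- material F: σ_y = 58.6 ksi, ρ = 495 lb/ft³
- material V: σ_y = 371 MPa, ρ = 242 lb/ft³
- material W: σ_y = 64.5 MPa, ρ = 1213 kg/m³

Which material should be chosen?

material X

In SI units:
  material Y: σ_y = 132.0 MPa, ρ = 7196 kg/m³
  material L: σ_y = 169.6 MPa, ρ = 8720 kg/m³
  material X: σ_y = 519.9 MPa, ρ = 3180 kg/m³
  material Q: σ_y = 183.4 MPa, ρ = 8442 kg/m³
  material F: σ_y = 404.0 MPa, ρ = 7929 kg/m³
  material V: σ_y = 371.0 MPa, ρ = 3876 kg/m³
  material W: σ_y = 64.50 MPa, ρ = 1213 kg/m³
  material X: M = 20.3×10⁻³
  material V: M = 13.3×10⁻³
  material W: M = 13.3×10⁻³
  material F: M = 6.89×10⁻³
  material Q: M = 3.82×10⁻³
  material Y: M = 3.60×10⁻³
  material L: M = 3.51×10⁻³
Material X has the largest M.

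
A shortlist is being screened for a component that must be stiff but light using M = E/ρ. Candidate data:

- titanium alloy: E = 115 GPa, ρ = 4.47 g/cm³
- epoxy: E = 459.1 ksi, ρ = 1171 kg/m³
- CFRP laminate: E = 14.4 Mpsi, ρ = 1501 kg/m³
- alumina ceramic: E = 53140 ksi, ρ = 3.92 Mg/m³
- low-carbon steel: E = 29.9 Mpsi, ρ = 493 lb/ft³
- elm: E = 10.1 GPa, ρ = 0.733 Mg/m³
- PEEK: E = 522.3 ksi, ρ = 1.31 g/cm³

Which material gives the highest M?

alumina ceramic

After converting to SI:
  titanium alloy: E = 115.0 GPa, ρ = 4470 kg/m³
  epoxy: E = 3.165 GPa, ρ = 1171 kg/m³
  CFRP laminate: E = 99.28 GPa, ρ = 1501 kg/m³
  alumina ceramic: E = 366.4 GPa, ρ = 3920 kg/m³
  low-carbon steel: E = 206.2 GPa, ρ = 7897 kg/m³
  elm: E = 10.10 GPa, ρ = 733.0 kg/m³
  PEEK: E = 3.601 GPa, ρ = 1310 kg/m³
  alumina ceramic: M = 93.5 MN·m/kg
  CFRP laminate: M = 66.1 MN·m/kg
  low-carbon steel: M = 26.1 MN·m/kg
  titanium alloy: M = 25.7 MN·m/kg
  elm: M = 13.8 MN·m/kg
  PEEK: M = 2.75 MN·m/kg
  epoxy: M = 2.70 MN·m/kg
Alumina ceramic ranks first.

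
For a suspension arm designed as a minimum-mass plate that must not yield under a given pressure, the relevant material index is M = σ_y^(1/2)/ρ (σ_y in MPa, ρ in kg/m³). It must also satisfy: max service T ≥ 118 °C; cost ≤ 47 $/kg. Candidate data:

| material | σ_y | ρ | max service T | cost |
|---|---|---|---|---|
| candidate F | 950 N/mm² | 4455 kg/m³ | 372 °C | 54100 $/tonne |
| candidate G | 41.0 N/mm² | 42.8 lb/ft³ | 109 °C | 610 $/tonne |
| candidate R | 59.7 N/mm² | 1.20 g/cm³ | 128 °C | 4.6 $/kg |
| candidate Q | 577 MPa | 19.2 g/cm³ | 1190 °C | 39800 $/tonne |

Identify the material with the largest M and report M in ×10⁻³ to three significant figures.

Screen on constraints: max service T ≥ 118 °C; cost ≤ 47 $/kg. Survivors: candidate R, candidate Q.
Convert each candidate to consistent units, then evaluate M:
  candidate R: σ_y = 59.70 MPa, ρ = 1200 kg/m³
  candidate Q: σ_y = 577.0 MPa, ρ = 19200 kg/m³
  candidate R: M = 6.44×10⁻³
  candidate Q: M = 1.25×10⁻³
Candidate R has the largest M.

candidate R, M = 6.44×10⁻³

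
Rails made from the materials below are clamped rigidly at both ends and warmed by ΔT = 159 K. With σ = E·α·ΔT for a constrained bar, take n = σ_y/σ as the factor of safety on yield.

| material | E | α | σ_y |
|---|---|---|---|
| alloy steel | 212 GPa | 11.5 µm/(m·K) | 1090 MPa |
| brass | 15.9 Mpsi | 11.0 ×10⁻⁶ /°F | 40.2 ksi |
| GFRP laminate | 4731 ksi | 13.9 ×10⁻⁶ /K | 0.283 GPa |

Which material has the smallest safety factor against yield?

With everything in SI (GPa, ×10⁻⁶/K, MPa):
  alloy steel: E = 212.0, α = 11.5, σ_y = 1090 → σ = 388 MPa, n = 2.81
  brass: E = 109.6, α = 19.8, σ_y = 277.2 → σ = 345 MPa, n = 0.803
  GFRP laminate: E = 32.62, α = 13.9, σ_y = 283.0 → σ = 72.1 MPa, n = 3.93
The minimum is brass at n = 0.803.

brass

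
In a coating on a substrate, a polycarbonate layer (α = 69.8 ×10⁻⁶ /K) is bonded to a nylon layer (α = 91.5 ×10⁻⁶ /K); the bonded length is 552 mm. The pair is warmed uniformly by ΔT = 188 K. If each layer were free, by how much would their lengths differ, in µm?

2250 µm

Δα = |69.8 − 91.5|×10⁻⁶/K = 21.7×10⁻⁶/K.
ΔL_mismatch = Δα·L·ΔT = 21.7×10⁻⁶ × 552.0 mm × 188.0 K = 2250 µm.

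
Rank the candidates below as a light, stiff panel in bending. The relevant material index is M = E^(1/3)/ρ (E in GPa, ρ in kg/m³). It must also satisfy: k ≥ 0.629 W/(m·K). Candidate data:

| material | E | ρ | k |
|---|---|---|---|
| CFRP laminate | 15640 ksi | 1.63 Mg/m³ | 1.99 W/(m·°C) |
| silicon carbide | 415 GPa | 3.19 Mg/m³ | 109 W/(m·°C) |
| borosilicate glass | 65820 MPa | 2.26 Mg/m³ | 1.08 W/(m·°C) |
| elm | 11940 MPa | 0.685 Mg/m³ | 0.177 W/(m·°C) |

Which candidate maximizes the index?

Screen on constraints: k ≥ 0.629 W/(m·K). Survivors: CFRP laminate, silicon carbide, borosilicate glass.
In SI units:
  CFRP laminate: E = 107.8 GPa, ρ = 1630 kg/m³
  silicon carbide: E = 415.0 GPa, ρ = 3190 kg/m³
  borosilicate glass: E = 65.82 GPa, ρ = 2260 kg/m³
  CFRP laminate: M = 2.92×10⁻³
  silicon carbide: M = 2.34×10⁻³
  borosilicate glass: M = 1.79×10⁻³
CFRP laminate ranks first.

CFRP laminate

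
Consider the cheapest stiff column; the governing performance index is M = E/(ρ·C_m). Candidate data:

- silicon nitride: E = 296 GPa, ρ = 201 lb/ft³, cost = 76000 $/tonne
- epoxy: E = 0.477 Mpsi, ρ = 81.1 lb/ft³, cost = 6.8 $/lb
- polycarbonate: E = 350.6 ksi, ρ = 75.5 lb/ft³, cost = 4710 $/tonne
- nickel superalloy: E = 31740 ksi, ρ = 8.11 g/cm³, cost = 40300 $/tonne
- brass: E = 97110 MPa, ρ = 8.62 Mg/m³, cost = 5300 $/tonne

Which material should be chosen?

brass

After converting to SI:
  silicon nitride: E = 296.0 GPa, ρ = 3220 kg/m³, cost = 76.00 $/kg
  epoxy: E = 3.289 GPa, ρ = 1299 kg/m³, cost = 14.99 $/kg
  polycarbonate: E = 2.417 GPa, ρ = 1209 kg/m³, cost = 4.710 $/kg
  nickel superalloy: E = 218.8 GPa, ρ = 8110 kg/m³, cost = 40.30 $/kg
  brass: E = 97.11 GPa, ρ = 8620 kg/m³, cost = 5.300 $/kg
  brass: M = 2.13 MN·m per $
  silicon nitride: M = 1.21 MN·m per $
  nickel superalloy: M = 0.670 MN·m per $
  polycarbonate: M = 0.424 MN·m per $
  epoxy: M = 0.169 MN·m per $
Highest index: brass.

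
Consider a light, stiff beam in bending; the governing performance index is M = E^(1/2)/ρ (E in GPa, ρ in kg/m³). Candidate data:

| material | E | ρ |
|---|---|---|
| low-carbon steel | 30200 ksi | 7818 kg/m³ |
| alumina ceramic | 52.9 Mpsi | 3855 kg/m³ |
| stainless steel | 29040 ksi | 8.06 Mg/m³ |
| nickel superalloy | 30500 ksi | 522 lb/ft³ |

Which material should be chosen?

alumina ceramic

Convert each candidate to consistent units, then evaluate M:
  low-carbon steel: E = 208.2 GPa, ρ = 7818 kg/m³
  alumina ceramic: E = 364.7 GPa, ρ = 3855 kg/m³
  stainless steel: E = 200.2 GPa, ρ = 8060 kg/m³
  nickel superalloy: E = 210.3 GPa, ρ = 8362 kg/m³
  alumina ceramic: M = 4.95×10⁻³
  low-carbon steel: M = 1.85×10⁻³
  stainless steel: M = 1.76×10⁻³
  nickel superalloy: M = 1.73×10⁻³
Alumina ceramic ranks first.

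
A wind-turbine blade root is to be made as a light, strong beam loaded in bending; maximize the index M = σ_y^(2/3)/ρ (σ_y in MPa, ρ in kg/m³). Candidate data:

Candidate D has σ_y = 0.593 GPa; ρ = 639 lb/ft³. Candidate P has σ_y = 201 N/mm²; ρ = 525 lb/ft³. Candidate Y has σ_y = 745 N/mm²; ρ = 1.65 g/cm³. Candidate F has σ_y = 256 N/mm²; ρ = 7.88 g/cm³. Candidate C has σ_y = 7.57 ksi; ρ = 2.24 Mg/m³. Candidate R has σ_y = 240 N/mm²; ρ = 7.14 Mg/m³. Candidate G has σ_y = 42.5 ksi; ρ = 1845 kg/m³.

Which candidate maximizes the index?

candidate Y

Putting every candidate on a common basis:
  candidate D: σ_y = 593.0 MPa, ρ = 10240 kg/m³
  candidate P: σ_y = 201.0 MPa, ρ = 8410 kg/m³
  candidate Y: σ_y = 745.0 MPa, ρ = 1650 kg/m³
  candidate F: σ_y = 256.0 MPa, ρ = 7880 kg/m³
  candidate C: σ_y = 52.19 MPa, ρ = 2240 kg/m³
  candidate R: σ_y = 240.0 MPa, ρ = 7140 kg/m³
  candidate G: σ_y = 293.0 MPa, ρ = 1845 kg/m³
  candidate Y: M = 49.8×10⁻³
  candidate G: M = 23.9×10⁻³
  candidate D: M = 6.90×10⁻³
  candidate C: M = 6.23×10⁻³
  candidate R: M = 5.41×10⁻³
  candidate F: M = 5.12×10⁻³
  candidate P: M = 4.08×10⁻³
Highest index: candidate Y.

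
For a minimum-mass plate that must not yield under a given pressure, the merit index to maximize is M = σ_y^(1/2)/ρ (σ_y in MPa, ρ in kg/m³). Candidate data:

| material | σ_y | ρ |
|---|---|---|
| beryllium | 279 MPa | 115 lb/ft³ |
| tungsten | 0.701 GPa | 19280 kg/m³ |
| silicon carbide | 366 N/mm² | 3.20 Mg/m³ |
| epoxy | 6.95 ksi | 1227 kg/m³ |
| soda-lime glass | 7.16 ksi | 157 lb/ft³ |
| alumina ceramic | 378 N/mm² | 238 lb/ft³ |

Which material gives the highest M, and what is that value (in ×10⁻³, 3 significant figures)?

beryllium, M = 9.07×10⁻³

Convert each candidate to consistent units, then evaluate M:
  beryllium: σ_y = 279.0 MPa, ρ = 1842 kg/m³
  tungsten: σ_y = 701.0 MPa, ρ = 19280 kg/m³
  silicon carbide: σ_y = 366.0 MPa, ρ = 3200 kg/m³
  epoxy: σ_y = 47.92 MPa, ρ = 1227 kg/m³
  soda-lime glass: σ_y = 49.37 MPa, ρ = 2515 kg/m³
  alumina ceramic: σ_y = 378.0 MPa, ρ = 3812 kg/m³
  beryllium: M = 9.07×10⁻³
  silicon carbide: M = 5.98×10⁻³
  epoxy: M = 5.64×10⁻³
  alumina ceramic: M = 5.10×10⁻³
  soda-lime glass: M = 2.79×10⁻³
  tungsten: M = 1.37×10⁻³
Beryllium ranks first.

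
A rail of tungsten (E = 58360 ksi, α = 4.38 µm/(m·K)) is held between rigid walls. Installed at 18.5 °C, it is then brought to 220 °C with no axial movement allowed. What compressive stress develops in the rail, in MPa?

E = 58360 ksi = 402.4 GPa.
ΔT = 201.5 K. Constrained thermal stress σ = E·α·ΔT = 402.4×10³ MPa × 4.38×10⁻⁶ × 201.5 = 355 MPa (compressive).

355 MPa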